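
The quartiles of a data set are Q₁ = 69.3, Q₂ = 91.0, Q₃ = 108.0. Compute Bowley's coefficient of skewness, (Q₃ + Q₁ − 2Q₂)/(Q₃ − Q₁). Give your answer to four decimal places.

-0.1214

numerator: Q₃ + Q₁ − 2Q₂ = 108.0 + 69.3 − 2×91.0 = -4.7000
denominator: Q₃ − Q₁ = 108.0 − 69.3 = 38.7000
Bowley skewness = -4.7000 / 38.7000 ≈ -0.1214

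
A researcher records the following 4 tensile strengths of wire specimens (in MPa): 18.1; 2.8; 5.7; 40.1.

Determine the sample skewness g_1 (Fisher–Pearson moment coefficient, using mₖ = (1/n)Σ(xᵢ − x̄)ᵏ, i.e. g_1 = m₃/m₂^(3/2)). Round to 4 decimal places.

x̄ = (18.1 + 2.8 + 5.7 + 40.1) / 4 = 16.6750
deviations (xᵢ − x̄): 1.4250, -13.8750, -10.9750, 23.4250
Σ(xᵢ − x̄)² = 863.7275 ⇒ m₂ = 863.7275/4 = 215.93188
Σ(xᵢ − x̄)³ = 8863.8086 ⇒ m₃ = 8863.8086/4 = 2215.95216
m₂^(3/2) = 215.93188^(1.5) = 3173.03698
g_1 = m₃ / m₂^(3/2) = 2215.95216 / 3173.03698 ≈ 0.6984

0.6984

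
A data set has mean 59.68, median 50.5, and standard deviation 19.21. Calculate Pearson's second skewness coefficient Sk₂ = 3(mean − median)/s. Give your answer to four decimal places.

1.4336

Sk₂ = 3(59.68 − 50.5) / 19.21 = 3 × 9.1800 / 19.21
    = 27.5400 / 19.21 ≈ 1.4336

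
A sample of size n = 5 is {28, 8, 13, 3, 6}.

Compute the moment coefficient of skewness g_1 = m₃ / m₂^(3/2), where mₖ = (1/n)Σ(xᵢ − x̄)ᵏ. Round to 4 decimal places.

1.0354

x̄ = (28 + 8 + 13 + 3 + 6) / 5 = 11.6000
deviations (xᵢ − x̄): 16.4000, -3.6000, 1.4000, -8.6000, -5.6000
Σ(xᵢ − x̄)² = 389.2000 ⇒ m₂ = 389.2000/5 = 77.84000
Σ(xᵢ − x̄)³ = 3555.3600 ⇒ m₃ = 3555.3600/5 = 711.07200
m₂^(3/2) = 77.84000^(1.5) = 686.75881
g_1 = m₃ / m₂^(3/2) = 711.07200 / 686.75881 ≈ 1.0354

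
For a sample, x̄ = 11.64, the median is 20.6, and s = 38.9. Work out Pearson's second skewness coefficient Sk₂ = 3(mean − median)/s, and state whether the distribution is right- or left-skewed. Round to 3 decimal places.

Sk₂ = 3(11.64 − 20.6) / 38.9 = 3 × -8.9600 / 38.9
    = -26.8800 / 38.9 ≈ -0.691
Sk₂ < 0 ⇒ mean < median ⇒ left-skewed (negative skew).

-0.691, left-skewed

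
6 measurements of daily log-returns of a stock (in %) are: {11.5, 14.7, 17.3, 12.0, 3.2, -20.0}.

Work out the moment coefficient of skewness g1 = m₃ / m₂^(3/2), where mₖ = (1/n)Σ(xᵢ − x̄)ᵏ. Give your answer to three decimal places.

-1.367

x̄ = (11.5 + 14.7 + 17.3 + 12.0 + 3.2 - 20.0) / 6 = 6.4500
deviations (xᵢ − x̄): 5.0500, 8.2500, 10.8500, 5.5500, -3.2500, -26.4500
Σ(xᵢ − x̄)² = 952.2550 ⇒ m₂ = 952.2550/6 = 158.70917
Σ(xᵢ − x̄)³ = -16400.2680 ⇒ m₃ = -16400.2680/6 = -2733.37800
m₂^(3/2) = 158.70917^(1.5) = 1999.41533
g1 = m₃ / m₂^(3/2) = -2733.37800 / 1999.41533 ≈ -1.367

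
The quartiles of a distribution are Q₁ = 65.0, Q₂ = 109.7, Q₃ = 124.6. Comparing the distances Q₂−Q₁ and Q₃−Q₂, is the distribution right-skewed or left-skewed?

Q₂ − Q₁ = 44.7;  Q₃ − Q₂ = 14.9
Q₂ − Q₁ > Q₃ − Q₂ ⇒ the lower half is more spread out ⇒ left-skewed.

left-skewed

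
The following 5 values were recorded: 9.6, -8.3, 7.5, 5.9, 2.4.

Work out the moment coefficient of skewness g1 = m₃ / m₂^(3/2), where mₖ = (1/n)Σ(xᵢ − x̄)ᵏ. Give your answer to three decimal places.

-1.026

x̄ = (9.6 - 8.3 + 7.5 + 5.9 + 2.4) / 5 = 3.4200
deviations (xᵢ − x̄): 6.1800, -11.7200, 4.0800, 2.4800, -1.0200
Σ(xᵢ − x̄)² = 199.3880 ⇒ m₂ = 199.3880/5 = 39.87760
Σ(xᵢ − x̄)³ = -1291.7023 ⇒ m₃ = -1291.7023/5 = -258.34046
m₂^(3/2) = 39.87760^(1.5) = 251.82191
g1 = m₃ / m₂^(3/2) = -258.34046 / 251.82191 ≈ -1.026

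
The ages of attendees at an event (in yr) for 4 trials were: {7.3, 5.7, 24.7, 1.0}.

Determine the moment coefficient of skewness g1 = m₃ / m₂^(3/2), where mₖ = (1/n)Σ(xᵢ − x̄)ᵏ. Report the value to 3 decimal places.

0.920

x̄ = (7.3 + 5.7 + 24.7 + 1.0) / 4 = 9.6750
deviations (xᵢ − x̄): -2.3750, -3.9750, 15.0250, -8.6750
Σ(xᵢ − x̄)² = 322.4475 ⇒ m₂ = 322.4475/4 = 80.61188
Σ(xᵢ − x̄)³ = 2662.8566 ⇒ m₃ = 2662.8566/4 = 665.71416
m₂^(3/2) = 80.61188^(1.5) = 723.76659
g1 = m₃ / m₂^(3/2) = 665.71416 / 723.76659 ≈ 0.920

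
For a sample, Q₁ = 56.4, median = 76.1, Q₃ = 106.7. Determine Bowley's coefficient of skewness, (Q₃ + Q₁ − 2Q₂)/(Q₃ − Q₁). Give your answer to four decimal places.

0.2167

numerator: Q₃ + Q₁ − 2Q₂ = 106.7 + 56.4 − 2×76.1 = 10.9000
denominator: Q₃ − Q₁ = 106.7 − 56.4 = 50.3000
Bowley skewness = 10.9000 / 50.3000 ≈ 0.2167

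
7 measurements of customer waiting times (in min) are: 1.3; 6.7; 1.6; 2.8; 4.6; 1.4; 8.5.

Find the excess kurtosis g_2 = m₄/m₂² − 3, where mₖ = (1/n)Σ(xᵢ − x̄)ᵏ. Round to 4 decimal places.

x̄ = 3.8429
Σ(xᵢ − x̄)² = 48.9771 ⇒ m₂ = 6.99673
Σ(xᵢ − x̄)⁴ = 641.2895 ⇒ m₄ = 91.61279
m₂² = 48.95430
g_2 = m₄/m₂² − 3 = 1.87139 − 3 ≈ -1.1286

-1.1286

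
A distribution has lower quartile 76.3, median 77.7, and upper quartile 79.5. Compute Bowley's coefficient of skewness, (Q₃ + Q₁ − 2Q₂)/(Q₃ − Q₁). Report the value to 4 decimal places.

numerator: Q₃ + Q₁ − 2Q₂ = 79.5 + 76.3 − 2×77.7 = 0.4000
denominator: Q₃ − Q₁ = 79.5 − 76.3 = 3.2000
Bowley skewness = 0.4000 / 3.2000 ≈ 0.1250

0.1250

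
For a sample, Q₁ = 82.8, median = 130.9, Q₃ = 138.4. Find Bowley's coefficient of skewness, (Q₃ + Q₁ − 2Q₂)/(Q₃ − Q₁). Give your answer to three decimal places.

numerator: Q₃ + Q₁ − 2Q₂ = 138.4 + 82.8 − 2×130.9 = -40.6000
denominator: Q₃ − Q₁ = 138.4 − 82.8 = 55.6000
Bowley skewness = -40.6000 / 55.6000 ≈ -0.730

-0.730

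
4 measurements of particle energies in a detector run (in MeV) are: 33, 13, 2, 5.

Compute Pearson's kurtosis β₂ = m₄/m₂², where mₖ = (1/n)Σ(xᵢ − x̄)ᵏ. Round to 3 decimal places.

2.021

x̄ = 13.2500
Σ(xᵢ − x̄)² = 584.7500 ⇒ m₂ = 146.18750
Σ(xᵢ − x̄)⁴ = 172799.3281 ⇒ m₄ = 43199.83203
m₂² = 21370.78516
β₂ = m₄/m₂² = 43199.83203 / 21370.78516 ≈ 2.021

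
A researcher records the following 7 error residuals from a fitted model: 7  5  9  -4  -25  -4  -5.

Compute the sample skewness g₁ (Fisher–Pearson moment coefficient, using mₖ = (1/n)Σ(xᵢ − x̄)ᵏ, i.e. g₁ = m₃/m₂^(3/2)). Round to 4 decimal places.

-1.0353

x̄ = (7 + 5 + 9 - 4 - 25 - 4 - 5) / 7 = -2.4286
deviations (xᵢ − x̄): 9.4286, 7.4286, 11.4286, -1.5714, -22.5714, -1.5714, -2.5714
Σ(xᵢ − x̄)² = 795.7143 ⇒ m₂ = 795.7143/7 = 113.67347
Σ(xᵢ − x̄)³ = -8783.3878 ⇒ m₃ = -8783.3878/7 = -1254.76968
m₂^(3/2) = 113.67347^(1.5) = 1211.96108
g₁ = m₃ / m₂^(3/2) = -1254.76968 / 1211.96108 ≈ -1.0353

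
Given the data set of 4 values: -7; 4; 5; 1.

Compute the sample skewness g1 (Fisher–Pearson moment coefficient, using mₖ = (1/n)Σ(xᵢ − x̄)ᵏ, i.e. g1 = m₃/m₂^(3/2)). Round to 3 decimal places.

x̄ = (-7 + 4 + 5 + 1) / 4 = 0.7500
deviations (xᵢ − x̄): -7.7500, 3.2500, 4.2500, 0.2500
Σ(xᵢ − x̄)² = 88.7500 ⇒ m₂ = 88.7500/4 = 22.18750
Σ(xᵢ − x̄)³ = -354.3750 ⇒ m₃ = -354.3750/4 = -88.59375
m₂^(3/2) = 22.18750^(1.5) = 104.51113
g1 = m₃ / m₂^(3/2) = -88.59375 / 104.51113 ≈ -0.848

-0.848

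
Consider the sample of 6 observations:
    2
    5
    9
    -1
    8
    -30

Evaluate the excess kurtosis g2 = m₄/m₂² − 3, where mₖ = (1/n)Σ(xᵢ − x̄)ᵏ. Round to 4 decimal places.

x̄ = -1.1667
Σ(xᵢ − x̄)² = 1066.8333 ⇒ m₂ = 177.80556
Σ(xᵢ − x̄)⁴ = 710452.1528 ⇒ m₄ = 118408.69213
m₂² = 31614.81559
g2 = m₄/m₂² − 3 = 3.74535 − 3 ≈ 0.7454

0.7454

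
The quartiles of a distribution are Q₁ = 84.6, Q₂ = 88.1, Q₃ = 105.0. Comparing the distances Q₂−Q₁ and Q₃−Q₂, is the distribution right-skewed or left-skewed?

right-skewed

Q₂ − Q₁ = 3.5;  Q₃ − Q₂ = 16.9
Q₃ − Q₂ > Q₂ − Q₁ ⇒ the upper half is more spread out ⇒ right-skewed.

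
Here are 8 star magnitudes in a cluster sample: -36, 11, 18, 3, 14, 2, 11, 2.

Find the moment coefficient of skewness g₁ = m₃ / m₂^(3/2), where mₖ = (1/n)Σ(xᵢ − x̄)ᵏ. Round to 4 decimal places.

-1.7224

x̄ = (-36 + 11 + 18 + 3 + 14 + 2 + 11 + 2) / 8 = 3.1250
deviations (xᵢ − x̄): -39.1250, 7.8750, 14.8750, -0.1250, 10.8750, -1.1250, 7.8750, -1.1250
Σ(xᵢ − x̄)² = 1996.8750 ⇒ m₂ = 1996.8750/8 = 249.60938
Σ(xᵢ − x̄)³ = -54339.8438 ⇒ m₃ = -54339.8438/8 = -6792.48047
m₂^(3/2) = 249.60938^(1.5) = 3943.58621
g₁ = m₃ / m₂^(3/2) = -6792.48047 / 3943.58621 ≈ -1.7224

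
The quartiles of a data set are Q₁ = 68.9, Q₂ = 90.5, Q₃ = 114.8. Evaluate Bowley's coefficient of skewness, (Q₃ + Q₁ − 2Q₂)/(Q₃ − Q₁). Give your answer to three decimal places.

0.059

numerator: Q₃ + Q₁ − 2Q₂ = 114.8 + 68.9 − 2×90.5 = 2.7000
denominator: Q₃ − Q₁ = 114.8 − 68.9 = 45.9000
Bowley skewness = 2.7000 / 45.9000 ≈ 0.059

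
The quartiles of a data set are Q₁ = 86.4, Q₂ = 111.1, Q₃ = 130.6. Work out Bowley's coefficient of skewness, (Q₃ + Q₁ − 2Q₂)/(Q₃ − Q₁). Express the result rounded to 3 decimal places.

numerator: Q₃ + Q₁ − 2Q₂ = 130.6 + 86.4 − 2×111.1 = -5.2000
denominator: Q₃ − Q₁ = 130.6 − 86.4 = 44.2000
Bowley skewness = -5.2000 / 44.2000 ≈ -0.118

-0.118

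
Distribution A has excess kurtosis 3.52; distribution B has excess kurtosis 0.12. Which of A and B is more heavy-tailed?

Higher excess kurtosis ⇒ heavier tails relative to the normal distribution.
3.52 vs 0.12: the larger is 3.52, so A has heavier tails.

A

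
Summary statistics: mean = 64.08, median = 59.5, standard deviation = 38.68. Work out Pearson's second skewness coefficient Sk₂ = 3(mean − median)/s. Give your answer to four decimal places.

0.3552

Sk₂ = 3(64.08 − 59.5) / 38.68 = 3 × 4.5800 / 38.68
    = 13.7400 / 38.68 ≈ 0.3552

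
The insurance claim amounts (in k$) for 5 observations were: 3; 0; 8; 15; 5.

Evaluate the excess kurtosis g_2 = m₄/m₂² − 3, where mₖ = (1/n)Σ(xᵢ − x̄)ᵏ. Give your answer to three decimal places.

-0.781

x̄ = 6.2000
Σ(xᵢ − x̄)² = 130.8000 ⇒ m₂ = 26.16000
Σ(xᵢ − x̄)⁴ = 7592.0160 ⇒ m₄ = 1518.40320
m₂² = 684.34560
g_2 = m₄/m₂² − 3 = 2.21877 − 3 ≈ -0.781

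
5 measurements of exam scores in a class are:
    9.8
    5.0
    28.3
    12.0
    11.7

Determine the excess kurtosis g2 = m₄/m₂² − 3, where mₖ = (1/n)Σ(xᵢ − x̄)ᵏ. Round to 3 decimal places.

-0.152

x̄ = 13.3600
Σ(xᵢ − x̄)² = 310.3720 ⇒ m₂ = 62.07440
Σ(xᵢ − x̄)⁴ = 54876.0377 ⇒ m₄ = 10975.20755
m₂² = 3853.23114
g2 = m₄/m₂² − 3 = 2.84831 − 3 ≈ -0.152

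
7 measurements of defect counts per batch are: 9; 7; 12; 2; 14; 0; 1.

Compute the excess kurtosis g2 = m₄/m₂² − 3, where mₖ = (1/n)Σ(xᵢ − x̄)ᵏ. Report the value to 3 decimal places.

-1.528

x̄ = 6.4286
Σ(xᵢ − x̄)² = 185.7143 ⇒ m₂ = 26.53061
Σ(xᵢ − x̄)⁴ = 7254.6589 ⇒ m₄ = 1036.37984
m₂² = 703.87339
g2 = m₄/m₂² − 3 = 1.47240 − 3 ≈ -1.528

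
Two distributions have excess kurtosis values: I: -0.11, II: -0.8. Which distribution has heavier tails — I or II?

Higher excess kurtosis ⇒ heavier tails relative to the normal distribution.
-0.11 vs -0.8: the larger is -0.11, so I has heavier tails.

I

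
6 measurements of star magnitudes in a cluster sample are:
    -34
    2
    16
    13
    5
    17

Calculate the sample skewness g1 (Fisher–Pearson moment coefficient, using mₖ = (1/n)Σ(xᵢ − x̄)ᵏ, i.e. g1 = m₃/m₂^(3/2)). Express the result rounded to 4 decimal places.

x̄ = (-34 + 2 + 16 + 13 + 5 + 17) / 6 = 3.1667
deviations (xᵢ − x̄): -37.1667, -1.1667, 12.8333, 9.8333, 1.8333, 13.8333
Σ(xᵢ − x̄)² = 1838.8333 ⇒ m₂ = 1838.8333/6 = 306.47222
Σ(xᵢ − x̄)³ = -45624.4444 ⇒ m₃ = -45624.4444/6 = -7604.07407
m₂^(3/2) = 306.47222^(1.5) = 5365.20939
g1 = m₃ / m₂^(3/2) = -7604.07407 / 5365.20939 ≈ -1.4173

-1.4173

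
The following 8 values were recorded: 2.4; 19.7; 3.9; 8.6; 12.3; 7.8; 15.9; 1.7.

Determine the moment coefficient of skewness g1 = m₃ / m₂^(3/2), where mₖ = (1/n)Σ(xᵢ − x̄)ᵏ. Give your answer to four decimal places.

0.4108

x̄ = (2.4 + 19.7 + 3.9 + 8.6 + 12.3 + 7.8 + 15.9 + 1.7) / 8 = 9.0375
deviations (xᵢ − x̄): -6.6375, 10.6625, -5.1375, -0.4375, 3.2625, -1.2375, 6.8625, -7.3375
Σ(xᵢ − x̄)² = 297.4387 ⇒ m₂ = 297.4387/8 = 37.17984
Σ(xᵢ − x̄)³ = 745.0707 ⇒ m₃ = 745.0707/8 = 93.13384
m₂^(3/2) = 37.17984^(1.5) = 226.70513
g1 = m₃ / m₂^(3/2) = 93.13384 / 226.70513 ≈ 0.4108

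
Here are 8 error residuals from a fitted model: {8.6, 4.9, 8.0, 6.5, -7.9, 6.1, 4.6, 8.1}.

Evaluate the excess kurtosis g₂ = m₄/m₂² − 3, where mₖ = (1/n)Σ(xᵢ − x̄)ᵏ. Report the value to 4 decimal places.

x̄ = 4.8625
Σ(xᵢ − x̄)² = 201.4587 ⇒ m₂ = 25.18234
Σ(xᵢ − x̄)⁴ = 26941.7851 ⇒ m₄ = 3367.72314
m₂² = 634.15044
g₂ = m₄/m₂² − 3 = 5.31061 − 3 ≈ 2.3106

2.3106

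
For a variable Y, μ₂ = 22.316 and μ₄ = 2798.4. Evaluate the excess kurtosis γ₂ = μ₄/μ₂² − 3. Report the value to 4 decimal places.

μ₂² = 22.316² = 498.00386
μ₄/μ₂² = 2798.4 / 498.00386 = 5.61923
γ₂ = 5.61923 − 3 ≈ 2.6192

2.6192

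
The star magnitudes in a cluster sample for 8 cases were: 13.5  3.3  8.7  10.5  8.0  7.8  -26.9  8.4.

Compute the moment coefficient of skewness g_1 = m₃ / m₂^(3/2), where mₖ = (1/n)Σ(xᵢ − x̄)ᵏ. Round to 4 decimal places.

x̄ = (13.5 + 3.3 + 8.7 + 10.5 + 8.0 + 7.8 - 26.9 + 8.4) / 8 = 4.1625
deviations (xᵢ − x̄): 9.3375, -0.8625, 4.5375, 6.3375, 3.8375, 3.6375, -31.0625, 4.2375
Σ(xᵢ − x̄)² = 1159.4788 ⇒ m₂ = 1159.4788/8 = 144.93484
Σ(xᵢ − x̄)³ = -28629.3732 ⇒ m₃ = -28629.3732/8 = -3578.67165
m₂^(3/2) = 144.93484^(1.5) = 1744.85447
g_1 = m₃ / m₂^(3/2) = -3578.67165 / 1744.85447 ≈ -2.0510

-2.0510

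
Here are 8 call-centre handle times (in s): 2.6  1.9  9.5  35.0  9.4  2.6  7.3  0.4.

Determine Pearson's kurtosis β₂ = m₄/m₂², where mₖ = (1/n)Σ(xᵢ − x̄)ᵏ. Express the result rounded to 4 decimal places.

x̄ = 8.5875
Σ(xᵢ − x̄)² = 884.2288 ⇒ m₂ = 110.52859
Σ(xᵢ − x̄)⁴ = 495742.0549 ⇒ m₄ = 61967.75686
m₂² = 12216.57004
β₂ = m₄/m₂² = 61967.75686 / 12216.57004 ≈ 5.0724

5.0724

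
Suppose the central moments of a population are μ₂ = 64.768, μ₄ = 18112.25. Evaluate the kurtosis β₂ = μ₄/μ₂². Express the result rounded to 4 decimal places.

μ₂² = 64.768² = 4194.89382
μ₄/μ₂² = 18112.25 / 4194.89382 = 4.31769
β₂ ≈ 4.3177

4.3177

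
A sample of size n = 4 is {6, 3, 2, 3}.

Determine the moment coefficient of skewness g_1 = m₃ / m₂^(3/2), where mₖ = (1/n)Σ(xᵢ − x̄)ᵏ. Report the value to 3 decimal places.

0.889

x̄ = (6 + 3 + 2 + 3) / 4 = 3.5000
deviations (xᵢ − x̄): 2.5000, -0.5000, -1.5000, -0.5000
Σ(xᵢ − x̄)² = 9.0000 ⇒ m₂ = 9.0000/4 = 2.25000
Σ(xᵢ − x̄)³ = 12.0000 ⇒ m₃ = 12.0000/4 = 3.00000
m₂^(3/2) = 2.25000^(1.5) = 3.37500
g_1 = m₃ / m₂^(3/2) = 3.00000 / 3.37500 ≈ 0.889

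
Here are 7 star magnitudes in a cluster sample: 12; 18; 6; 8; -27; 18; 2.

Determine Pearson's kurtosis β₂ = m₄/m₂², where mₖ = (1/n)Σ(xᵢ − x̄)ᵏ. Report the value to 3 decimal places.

x̄ = 5.2857
Σ(xᵢ − x̄)² = 1429.4286 ⇒ m₂ = 204.20408
Σ(xᵢ − x̄)⁴ = 1140996.5539 ⇒ m₄ = 162999.50771
m₂² = 41699.30696
β₂ = m₄/m₂² = 162999.50771 / 41699.30696 ≈ 3.909

3.909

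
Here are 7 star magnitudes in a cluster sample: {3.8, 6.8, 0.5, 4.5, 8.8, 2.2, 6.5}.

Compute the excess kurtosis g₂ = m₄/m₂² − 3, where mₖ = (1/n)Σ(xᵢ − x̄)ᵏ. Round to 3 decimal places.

-1.078

x̄ = 4.7286
Σ(xᵢ − x̄)² = 49.1943 ⇒ m₂ = 7.02776
Σ(xᵢ − x̄)⁴ = 664.3881 ⇒ m₄ = 94.91259
m₂² = 49.38934
g₂ = m₄/m₂² − 3 = 1.92172 − 3 ≈ -1.078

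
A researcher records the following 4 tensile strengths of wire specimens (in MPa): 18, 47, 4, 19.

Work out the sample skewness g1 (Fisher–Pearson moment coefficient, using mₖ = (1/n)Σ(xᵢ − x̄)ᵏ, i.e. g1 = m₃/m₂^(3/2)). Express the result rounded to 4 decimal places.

x̄ = (18 + 47 + 4 + 19) / 4 = 22.0000
deviations (xᵢ − x̄): -4.0000, 25.0000, -18.0000, -3.0000
Σ(xᵢ − x̄)² = 974.0000 ⇒ m₂ = 974.0000/4 = 243.50000
Σ(xᵢ − x̄)³ = 9702.0000 ⇒ m₃ = 9702.0000/4 = 2425.50000
m₂^(3/2) = 243.50000^(1.5) = 3799.69247
g1 = m₃ / m₂^(3/2) = 2425.50000 / 3799.69247 ≈ 0.6383

0.6383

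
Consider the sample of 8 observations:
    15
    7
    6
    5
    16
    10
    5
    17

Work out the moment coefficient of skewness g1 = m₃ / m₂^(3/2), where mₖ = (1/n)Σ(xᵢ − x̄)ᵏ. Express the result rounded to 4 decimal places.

x̄ = (15 + 7 + 6 + 5 + 16 + 10 + 5 + 17) / 8 = 10.1250
deviations (xᵢ − x̄): 4.8750, -3.1250, -4.1250, -5.1250, 5.8750, -0.1250, -5.1250, 6.8750
Σ(xᵢ − x̄)² = 184.8750 ⇒ m₂ = 184.8750/8 = 23.10938
Σ(xᵢ − x̄)³ = 273.6563 ⇒ m₃ = 273.6563/8 = 34.20703
m₂^(3/2) = 23.10938^(1.5) = 111.09188
g1 = m₃ / m₂^(3/2) = 34.20703 / 111.09188 ≈ 0.3079

0.3079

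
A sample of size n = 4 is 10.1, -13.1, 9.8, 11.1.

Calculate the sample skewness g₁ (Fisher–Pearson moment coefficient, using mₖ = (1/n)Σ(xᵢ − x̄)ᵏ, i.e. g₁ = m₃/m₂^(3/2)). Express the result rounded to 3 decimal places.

-1.147

x̄ = (10.1 - 13.1 + 9.8 + 11.1) / 4 = 4.4750
deviations (xᵢ − x̄): 5.6250, -17.5750, 5.3250, 6.6250
Σ(xᵢ − x̄)² = 412.7675 ⇒ m₂ = 412.7675/4 = 103.19188
Σ(xᵢ − x̄)³ = -4808.8294 ⇒ m₃ = -4808.8294/4 = -1202.20734
m₂^(3/2) = 103.19188^(1.5) = 1048.25817
g₁ = m₃ / m₂^(3/2) = -1202.20734 / 1048.25817 ≈ -1.147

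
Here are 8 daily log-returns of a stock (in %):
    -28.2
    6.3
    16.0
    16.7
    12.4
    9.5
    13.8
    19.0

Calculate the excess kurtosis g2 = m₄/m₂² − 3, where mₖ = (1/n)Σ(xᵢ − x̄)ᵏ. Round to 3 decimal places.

x̄ = 8.1875
Σ(xᵢ − x̄)² = 1628.9888 ⇒ m₂ = 203.62359
Σ(xᵢ − x̄)⁴ = 1777075.7382 ⇒ m₄ = 222134.46728
m₂² = 41462.56793
g2 = m₄/m₂² − 3 = 5.35747 − 3 ≈ 2.357

2.357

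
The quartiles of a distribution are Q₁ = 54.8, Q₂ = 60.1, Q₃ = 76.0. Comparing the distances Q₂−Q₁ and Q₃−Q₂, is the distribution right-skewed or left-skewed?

right-skewed

Q₂ − Q₁ = 5.3;  Q₃ − Q₂ = 15.9
Q₃ − Q₂ > Q₂ − Q₁ ⇒ the upper half is more spread out ⇒ right-skewed.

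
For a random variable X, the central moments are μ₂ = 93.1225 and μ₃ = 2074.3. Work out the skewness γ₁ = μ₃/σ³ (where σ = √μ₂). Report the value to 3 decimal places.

2.308

σ = √μ₂ = √93.1225 = 9.65000
σ³ = μ₂^(3/2) = 898.63213
γ₁ = μ₃/σ³ = 2074.3 / 898.63213 ≈ 2.308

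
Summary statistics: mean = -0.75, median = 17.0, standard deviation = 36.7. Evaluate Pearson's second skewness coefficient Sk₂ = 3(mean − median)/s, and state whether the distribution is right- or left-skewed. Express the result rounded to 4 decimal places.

Sk₂ = 3(-0.75 − 17.0) / 36.7 = 3 × -17.7500 / 36.7
    = -53.2500 / 36.7 ≈ -1.4510
Sk₂ < 0 ⇒ mean < median ⇒ left-skewed (negative skew).

-1.4510, left-skewed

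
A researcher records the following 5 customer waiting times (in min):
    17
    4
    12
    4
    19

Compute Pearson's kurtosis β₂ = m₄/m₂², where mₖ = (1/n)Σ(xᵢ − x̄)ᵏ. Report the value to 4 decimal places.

1.2915

x̄ = 11.2000
Σ(xᵢ − x̄)² = 198.8000 ⇒ m₂ = 39.76000
Σ(xᵢ − x̄)⁴ = 10208.3360 ⇒ m₄ = 2041.66720
m₂² = 1580.85760
β₂ = m₄/m₂² = 2041.66720 / 1580.85760 ≈ 1.2915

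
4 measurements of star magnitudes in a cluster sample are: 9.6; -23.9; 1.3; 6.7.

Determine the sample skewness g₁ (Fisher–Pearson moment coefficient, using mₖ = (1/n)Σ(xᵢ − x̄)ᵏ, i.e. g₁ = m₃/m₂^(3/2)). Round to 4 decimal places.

x̄ = (9.6 - 23.9 + 1.3 + 6.7) / 4 = -1.5750
deviations (xᵢ − x̄): 11.1750, -22.3250, 2.8750, 8.2750
Σ(xᵢ − x̄)² = 700.0275 ⇒ m₂ = 700.0275/4 = 175.00687
Σ(xᵢ − x̄)³ = -9140.9651 ⇒ m₃ = -9140.9651/4 = -2285.24128
m₂^(3/2) = 175.00687^(1.5) = 2315.16882
g₁ = m₃ / m₂^(3/2) = -2285.24128 / 2315.16882 ≈ -0.9871

-0.9871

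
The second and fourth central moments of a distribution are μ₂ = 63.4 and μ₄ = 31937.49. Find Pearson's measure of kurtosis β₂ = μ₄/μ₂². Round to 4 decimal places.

μ₂² = 63.4² = 4019.56000
μ₄/μ₂² = 31937.49 / 4019.56000 = 7.94552
β₂ ≈ 7.9455

7.9455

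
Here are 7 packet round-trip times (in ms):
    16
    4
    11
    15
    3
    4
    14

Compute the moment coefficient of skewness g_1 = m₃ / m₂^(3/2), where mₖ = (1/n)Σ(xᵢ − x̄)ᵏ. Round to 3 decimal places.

-0.109

x̄ = (16 + 4 + 11 + 15 + 3 + 4 + 14) / 7 = 9.5714
deviations (xᵢ − x̄): 6.4286, -5.5714, 1.4286, 5.4286, -6.5714, -5.5714, 4.4286
Σ(xᵢ − x̄)² = 197.7143 ⇒ m₂ = 197.7143/7 = 28.24490
Σ(xᵢ − x̄)³ = -114.2449 ⇒ m₃ = -114.2449/7 = -16.32070
m₂^(3/2) = 28.24490^(1.5) = 150.11013
g_1 = m₃ / m₂^(3/2) = -16.32070 / 150.11013 ≈ -0.109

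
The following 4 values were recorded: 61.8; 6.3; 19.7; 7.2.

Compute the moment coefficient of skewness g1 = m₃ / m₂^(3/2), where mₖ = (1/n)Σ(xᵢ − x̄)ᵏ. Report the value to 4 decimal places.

0.9787

x̄ = (61.8 + 6.3 + 19.7 + 7.2) / 4 = 23.7500
deviations (xᵢ − x̄): 38.0500, -17.4500, -4.0500, -16.5500
Σ(xᵢ − x̄)² = 2042.6100 ⇒ m₂ = 2042.6100/4 = 510.65250
Σ(xᵢ − x̄)³ = 45175.8000 ⇒ m₃ = 45175.8000/4 = 11293.95000
m₂^(3/2) = 510.65250^(1.5) = 11539.53194
g1 = m₃ / m₂^(3/2) = 11293.95000 / 11539.53194 ≈ 0.9787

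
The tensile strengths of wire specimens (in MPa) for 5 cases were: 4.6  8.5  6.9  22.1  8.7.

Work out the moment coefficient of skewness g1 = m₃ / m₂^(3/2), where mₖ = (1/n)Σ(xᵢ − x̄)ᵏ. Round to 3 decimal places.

1.281

x̄ = (4.6 + 8.5 + 6.9 + 22.1 + 8.7) / 5 = 10.1600
deviations (xᵢ − x̄): -5.5600, -1.6600, -3.2600, 11.9400, -1.4600
Σ(xᵢ − x̄)² = 188.9920 ⇒ m₂ = 188.9920/5 = 37.79840
Σ(xᵢ − x̄)³ = 1487.9974 ⇒ m₃ = 1487.9974/5 = 297.59947
m₂^(3/2) = 37.79840^(1.5) = 232.38609
g1 = m₃ / m₂^(3/2) = 297.59947 / 232.38609 ≈ 1.281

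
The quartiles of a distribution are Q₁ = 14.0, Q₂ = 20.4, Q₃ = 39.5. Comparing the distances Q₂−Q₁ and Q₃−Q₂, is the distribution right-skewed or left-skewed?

right-skewed

Q₂ − Q₁ = 6.4;  Q₃ − Q₂ = 19.1
Q₃ − Q₂ > Q₂ − Q₁ ⇒ the upper half is more spread out ⇒ right-skewed.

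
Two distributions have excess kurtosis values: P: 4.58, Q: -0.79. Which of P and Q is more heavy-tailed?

P

Higher excess kurtosis ⇒ heavier tails relative to the normal distribution.
4.58 vs -0.79: the larger is 4.58, so P has heavier tails. (P is leptokurtic — heavier-than-normal tails; the other is platykurtic.)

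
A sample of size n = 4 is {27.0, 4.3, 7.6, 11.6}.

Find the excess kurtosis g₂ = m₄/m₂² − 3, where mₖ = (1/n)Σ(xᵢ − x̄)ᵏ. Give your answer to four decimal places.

-0.8920

x̄ = 12.6250
Σ(xᵢ − x̄)² = 302.2475 ⇒ m₂ = 75.56188
Σ(xᵢ − x̄)⁴ = 48142.3154 ⇒ m₄ = 12035.57886
m₂² = 5709.59695
g₂ = m₄/m₂² − 3 = 2.10796 − 3 ≈ -0.8920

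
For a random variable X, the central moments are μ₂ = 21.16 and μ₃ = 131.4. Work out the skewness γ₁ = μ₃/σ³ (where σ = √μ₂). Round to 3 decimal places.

σ = √μ₂ = √21.16 = 4.60000
σ³ = μ₂^(3/2) = 97.33600
γ₁ = μ₃/σ³ = 131.4 / 97.33600 ≈ 1.350

1.350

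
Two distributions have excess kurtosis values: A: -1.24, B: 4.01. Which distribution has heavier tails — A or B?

B

Higher excess kurtosis ⇒ heavier tails relative to the normal distribution.
-1.24 vs 4.01: the larger is 4.01, so B has heavier tails. (B is leptokurtic — heavier-than-normal tails; the other is platykurtic.)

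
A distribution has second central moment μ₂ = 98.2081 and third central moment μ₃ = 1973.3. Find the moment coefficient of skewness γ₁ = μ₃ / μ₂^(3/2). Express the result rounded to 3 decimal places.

σ = √μ₂ = √98.2081 = 9.91000
σ³ = μ₂^(3/2) = 973.24227
γ₁ = μ₃/σ³ = 1973.3 / 973.24227 ≈ 2.028

2.028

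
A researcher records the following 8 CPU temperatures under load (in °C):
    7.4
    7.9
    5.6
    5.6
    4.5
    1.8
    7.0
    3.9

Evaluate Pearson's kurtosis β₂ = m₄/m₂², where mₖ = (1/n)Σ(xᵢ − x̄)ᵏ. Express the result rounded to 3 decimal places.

2.319

x̄ = 5.4625
Σ(xᵢ − x̄)² = 28.8788 ⇒ m₂ = 3.60984
Σ(xᵢ − x̄)⁴ = 241.7325 ⇒ m₄ = 30.21656
m₂² = 13.03097
β₂ = m₄/m₂² = 30.21656 / 13.03097 ≈ 2.319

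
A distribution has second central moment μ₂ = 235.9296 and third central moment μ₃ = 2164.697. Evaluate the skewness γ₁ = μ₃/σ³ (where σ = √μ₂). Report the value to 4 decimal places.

0.5973

σ = √μ₂ = √235.9296 = 15.36000
σ³ = μ₂^(3/2) = 3623.87866
γ₁ = μ₃/σ³ = 2164.697 / 3623.87866 ≈ 0.5973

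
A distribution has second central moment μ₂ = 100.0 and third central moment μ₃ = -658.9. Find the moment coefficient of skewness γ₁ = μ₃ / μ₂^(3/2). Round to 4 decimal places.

σ = √μ₂ = √100.0 = 10.00000
σ³ = μ₂^(3/2) = 1000.00000
γ₁ = μ₃/σ³ = -658.9 / 1000.00000 ≈ -0.6589

-0.6589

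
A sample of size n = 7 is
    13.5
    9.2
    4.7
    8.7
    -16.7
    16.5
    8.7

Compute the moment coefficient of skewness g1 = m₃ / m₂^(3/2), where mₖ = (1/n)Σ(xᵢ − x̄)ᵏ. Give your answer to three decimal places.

x̄ = (13.5 + 9.2 + 4.7 + 8.7 - 16.7 + 16.5 + 8.7) / 7 = 6.3714
deviations (xᵢ − x̄): 7.1286, 2.8286, -1.6714, 2.3286, -23.0714, 10.1286, 2.3286
Σ(xᵢ − x̄)² = 707.3343 ⇒ m₂ = 707.3343/7 = 101.04776
Σ(xᵢ − x̄)³ = -10836.1772 ⇒ m₃ = -10836.1772/7 = -1548.02531
m₂^(3/2) = 101.04776^(1.5) = 1015.75742
g1 = m₃ / m₂^(3/2) = -1548.02531 / 1015.75742 ≈ -1.524

-1.524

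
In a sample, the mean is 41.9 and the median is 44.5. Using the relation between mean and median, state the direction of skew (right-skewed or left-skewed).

mean − median = 41.9 − 44.5 = -2.6
mean < median ⇒ the longer tail is on the left ⇒ left-skewed (negatively skewed).

left-skewed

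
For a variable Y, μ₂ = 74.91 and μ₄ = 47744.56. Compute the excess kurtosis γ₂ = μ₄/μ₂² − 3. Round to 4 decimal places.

μ₂² = 74.91² = 5611.50810
μ₄/μ₂² = 47744.56 / 5611.50810 = 8.50833
γ₂ = 8.50833 − 3 ≈ 5.5083

5.5083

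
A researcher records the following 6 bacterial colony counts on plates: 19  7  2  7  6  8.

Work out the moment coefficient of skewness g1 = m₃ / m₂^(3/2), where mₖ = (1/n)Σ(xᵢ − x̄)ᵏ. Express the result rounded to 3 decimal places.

x̄ = (19 + 7 + 2 + 7 + 6 + 8) / 6 = 8.1667
deviations (xᵢ − x̄): 10.8333, -1.1667, -6.1667, -1.1667, -2.1667, -0.1667
Σ(xᵢ − x̄)² = 162.8333 ⇒ m₂ = 162.8333/6 = 27.13889
Σ(xᵢ − x̄)³ = 1023.5556 ⇒ m₃ = 1023.5556/6 = 170.59259
m₂^(3/2) = 27.13889^(1.5) = 141.38004
g1 = m₃ / m₂^(3/2) = 170.59259 / 141.38004 ≈ 1.207

1.207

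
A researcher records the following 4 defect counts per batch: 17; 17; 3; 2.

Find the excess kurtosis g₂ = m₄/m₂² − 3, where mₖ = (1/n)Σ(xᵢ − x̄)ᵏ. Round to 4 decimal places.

x̄ = 9.7500
Σ(xᵢ − x̄)² = 210.7500 ⇒ m₂ = 52.68750
Σ(xᵢ − x̄)⁴ = 11209.0781 ⇒ m₄ = 2802.26953
m₂² = 2775.97266
g₂ = m₄/m₂² − 3 = 1.00947 − 3 ≈ -1.9905

-1.9905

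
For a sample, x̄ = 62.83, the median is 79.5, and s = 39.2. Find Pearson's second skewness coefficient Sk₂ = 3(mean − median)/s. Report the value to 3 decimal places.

-1.276

Sk₂ = 3(62.83 − 79.5) / 39.2 = 3 × -16.6700 / 39.2
    = -50.0100 / 39.2 ≈ -1.276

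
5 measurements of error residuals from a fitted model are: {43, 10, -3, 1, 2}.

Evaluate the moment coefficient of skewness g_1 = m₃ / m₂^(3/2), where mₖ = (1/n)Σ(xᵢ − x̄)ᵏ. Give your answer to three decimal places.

x̄ = (43 + 10 - 3 + 1 + 2) / 5 = 10.6000
deviations (xᵢ − x̄): 32.4000, -0.6000, -13.6000, -9.6000, -8.6000
Σ(xᵢ − x̄)² = 1401.2000 ⇒ m₂ = 1401.2000/5 = 280.24000
Σ(xᵢ − x̄)³ = 29975.7600 ⇒ m₃ = 29975.7600/5 = 5995.15200
m₂^(3/2) = 280.24000^(1.5) = 4691.32139
g_1 = m₃ / m₂^(3/2) = 5995.15200 / 4691.32139 ≈ 1.278

1.278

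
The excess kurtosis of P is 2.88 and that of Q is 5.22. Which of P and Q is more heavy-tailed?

Higher excess kurtosis ⇒ heavier tails relative to the normal distribution.
2.88 vs 5.22: the larger is 5.22, so Q has heavier tails.

Q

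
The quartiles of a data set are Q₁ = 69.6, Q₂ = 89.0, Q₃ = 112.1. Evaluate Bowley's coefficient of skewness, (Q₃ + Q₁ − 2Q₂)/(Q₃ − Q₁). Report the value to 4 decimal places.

0.0871

numerator: Q₃ + Q₁ − 2Q₂ = 112.1 + 69.6 − 2×89.0 = 3.7000
denominator: Q₃ − Q₁ = 112.1 − 69.6 = 42.5000
Bowley skewness = 3.7000 / 42.5000 ≈ 0.0871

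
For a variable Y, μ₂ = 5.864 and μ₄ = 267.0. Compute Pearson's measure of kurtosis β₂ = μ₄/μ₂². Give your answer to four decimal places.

μ₂² = 5.864² = 34.38650
μ₄/μ₂² = 267.0 / 34.38650 = 7.76468
β₂ ≈ 7.7647

7.7647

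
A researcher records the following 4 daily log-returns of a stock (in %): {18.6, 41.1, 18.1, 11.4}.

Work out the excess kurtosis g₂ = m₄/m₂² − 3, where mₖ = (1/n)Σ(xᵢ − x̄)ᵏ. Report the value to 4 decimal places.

x̄ = 22.3000
Σ(xᵢ − x̄)² = 503.5800 ⇒ m₂ = 125.89500
Σ(xᵢ − x̄)⁴ = 139534.2354 ⇒ m₄ = 34883.55885
m₂² = 15849.55103
g₂ = m₄/m₂² − 3 = 2.20092 − 3 ≈ -0.7991

-0.7991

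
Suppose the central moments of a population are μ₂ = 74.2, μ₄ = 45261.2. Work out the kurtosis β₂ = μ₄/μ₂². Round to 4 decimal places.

8.2209

μ₂² = 74.2² = 5505.64000
μ₄/μ₂² = 45261.2 / 5505.64000 = 8.22088
β₂ ≈ 8.2209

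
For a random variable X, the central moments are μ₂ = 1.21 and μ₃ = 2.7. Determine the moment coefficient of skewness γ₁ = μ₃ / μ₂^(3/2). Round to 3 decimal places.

2.029

σ = √μ₂ = √1.21 = 1.10000
σ³ = μ₂^(3/2) = 1.33100
γ₁ = μ₃/σ³ = 2.7 / 1.33100 ≈ 2.029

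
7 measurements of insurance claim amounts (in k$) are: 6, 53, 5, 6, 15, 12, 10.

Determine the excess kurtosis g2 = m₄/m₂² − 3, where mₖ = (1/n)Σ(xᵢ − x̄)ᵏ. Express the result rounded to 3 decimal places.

x̄ = 15.2857
Σ(xᵢ − x̄)² = 1739.4286 ⇒ m₂ = 248.48980
Σ(xᵢ − x̄)⁴ = 2050088.1050 ⇒ m₄ = 292869.72928
m₂² = 61747.17868
g2 = m₄/m₂² − 3 = 4.74305 − 3 ≈ 1.743

1.743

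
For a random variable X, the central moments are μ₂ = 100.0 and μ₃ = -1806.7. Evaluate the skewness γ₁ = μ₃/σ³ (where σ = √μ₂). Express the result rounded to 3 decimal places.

σ = √μ₂ = √100.0 = 10.00000
σ³ = μ₂^(3/2) = 1000.00000
γ₁ = μ₃/σ³ = -1806.7 / 1000.00000 ≈ -1.807

-1.807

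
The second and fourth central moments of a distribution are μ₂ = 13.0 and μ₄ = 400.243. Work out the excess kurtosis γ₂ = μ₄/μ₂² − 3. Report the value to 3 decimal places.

μ₂² = 13.0² = 169.00000
μ₄/μ₂² = 400.243 / 169.00000 = 2.36830
γ₂ = 2.36830 − 3 ≈ -0.632

-0.632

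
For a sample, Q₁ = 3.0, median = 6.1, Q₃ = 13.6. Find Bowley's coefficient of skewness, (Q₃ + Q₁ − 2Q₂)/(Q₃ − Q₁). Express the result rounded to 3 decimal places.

numerator: Q₃ + Q₁ − 2Q₂ = 13.6 + 3.0 − 2×6.1 = 4.4000
denominator: Q₃ − Q₁ = 13.6 − 3.0 = 10.6000
Bowley skewness = 4.4000 / 10.6000 ≈ 0.415

0.415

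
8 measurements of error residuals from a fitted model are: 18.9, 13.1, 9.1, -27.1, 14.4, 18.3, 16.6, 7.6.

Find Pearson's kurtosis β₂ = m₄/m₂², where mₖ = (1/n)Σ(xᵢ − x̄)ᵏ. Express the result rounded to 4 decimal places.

x̄ = 8.8625
Σ(xᵢ − x̄)² = 1593.2588 ⇒ m₂ = 199.15734
Σ(xᵢ − x̄)⁴ = 1695561.7353 ⇒ m₄ = 211945.21691
m₂² = 39663.64757
β₂ = m₄/m₂² = 211945.21691 / 39663.64757 ≈ 5.3436

5.3436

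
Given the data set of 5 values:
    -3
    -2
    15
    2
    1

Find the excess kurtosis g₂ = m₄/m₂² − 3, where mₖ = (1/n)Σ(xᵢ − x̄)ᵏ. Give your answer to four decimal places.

x̄ = 2.6000
Σ(xᵢ − x̄)² = 209.2000 ⇒ m₂ = 41.84000
Σ(xᵢ − x̄)⁴ = 25080.0160 ⇒ m₄ = 5016.00320
m₂² = 1750.58560
g₂ = m₄/m₂² − 3 = 2.86533 − 3 ≈ -0.1347

-0.1347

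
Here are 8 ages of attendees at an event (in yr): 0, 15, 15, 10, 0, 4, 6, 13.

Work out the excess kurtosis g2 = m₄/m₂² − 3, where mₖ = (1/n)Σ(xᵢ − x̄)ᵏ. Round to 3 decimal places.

-1.539

x̄ = 7.8750
Σ(xᵢ − x̄)² = 274.8750 ⇒ m₂ = 34.35938
Σ(xᵢ − x̄)⁴ = 13794.2754 ⇒ m₄ = 1724.28442
m₂² = 1180.56665
g2 = m₄/m₂² − 3 = 1.46056 − 3 ≈ -1.539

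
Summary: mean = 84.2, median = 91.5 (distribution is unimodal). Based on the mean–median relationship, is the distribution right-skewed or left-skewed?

left-skewed

mean − median = 84.2 − 91.5 = -7.3
mean < median ⇒ the longer tail is on the left ⇒ left-skewed (negatively skewed).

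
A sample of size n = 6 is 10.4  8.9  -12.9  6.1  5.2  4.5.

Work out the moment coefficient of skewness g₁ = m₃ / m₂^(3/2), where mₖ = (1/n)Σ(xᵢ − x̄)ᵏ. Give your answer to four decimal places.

x̄ = (10.4 + 8.9 - 12.9 + 6.1 + 5.2 + 4.5) / 6 = 3.7000
deviations (xᵢ − x̄): 6.7000, 5.2000, -16.6000, 2.4000, 1.5000, 0.8000
Σ(xᵢ − x̄)² = 356.1400 ⇒ m₂ = 356.1400/6 = 59.35667
Σ(xᵢ − x̄)³ = -4115.2140 ⇒ m₃ = -4115.2140/6 = -685.86900
m₂^(3/2) = 59.35667^(1.5) = 457.30322
g₁ = m₃ / m₂^(3/2) = -685.86900 / 457.30322 ≈ -1.4998

-1.4998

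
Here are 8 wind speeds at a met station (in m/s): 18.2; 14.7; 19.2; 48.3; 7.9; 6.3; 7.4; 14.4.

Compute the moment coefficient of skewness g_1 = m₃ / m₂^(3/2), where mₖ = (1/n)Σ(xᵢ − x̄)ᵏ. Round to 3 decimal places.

x̄ = (18.2 + 14.7 + 19.2 + 48.3 + 7.9 + 6.3 + 7.4 + 14.4) / 8 = 17.0500
deviations (xᵢ − x̄): 1.1500, -2.3500, 2.1500, 31.2500, -9.1500, -10.7500, -9.6500, -2.6500
Σ(xᵢ − x̄)² = 1287.4600 ⇒ m₂ = 1287.4600/8 = 160.93250
Σ(xᵢ − x̄)³ = 27590.4600 ⇒ m₃ = 27590.4600/8 = 3448.80750
m₂^(3/2) = 160.93250^(1.5) = 2041.57640
g_1 = m₃ / m₂^(3/2) = 3448.80750 / 2041.57640 ≈ 1.689

1.689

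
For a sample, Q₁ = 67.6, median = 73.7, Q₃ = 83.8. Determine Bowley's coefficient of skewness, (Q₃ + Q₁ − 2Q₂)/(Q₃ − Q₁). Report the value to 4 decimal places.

numerator: Q₃ + Q₁ − 2Q₂ = 83.8 + 67.6 − 2×73.7 = 4.0000
denominator: Q₃ − Q₁ = 83.8 − 67.6 = 16.2000
Bowley skewness = 4.0000 / 16.2000 ≈ 0.2469

0.2469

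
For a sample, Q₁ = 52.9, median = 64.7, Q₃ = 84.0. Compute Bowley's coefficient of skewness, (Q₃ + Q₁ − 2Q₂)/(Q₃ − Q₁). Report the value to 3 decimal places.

0.241

numerator: Q₃ + Q₁ − 2Q₂ = 84.0 + 52.9 − 2×64.7 = 7.5000
denominator: Q₃ − Q₁ = 84.0 − 52.9 = 31.1000
Bowley skewness = 7.5000 / 31.1000 ≈ 0.241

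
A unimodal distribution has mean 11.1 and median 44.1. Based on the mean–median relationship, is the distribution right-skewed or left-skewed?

left-skewed

mean − median = 11.1 − 44.1 = -33.0
mean < median ⇒ the longer tail is on the left ⇒ left-skewed (negatively skewed).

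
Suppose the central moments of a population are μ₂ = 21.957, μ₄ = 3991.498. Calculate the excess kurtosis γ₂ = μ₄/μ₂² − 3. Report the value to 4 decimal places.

μ₂² = 21.957² = 482.10985
μ₄/μ₂² = 3991.498 / 482.10985 = 8.27923
γ₂ = 8.27923 − 3 ≈ 5.2792

5.2792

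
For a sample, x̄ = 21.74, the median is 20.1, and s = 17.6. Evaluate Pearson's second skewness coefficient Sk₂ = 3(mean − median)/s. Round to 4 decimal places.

0.2795

Sk₂ = 3(21.74 − 20.1) / 17.6 = 3 × 1.6400 / 17.6
    = 4.9200 / 17.6 ≈ 0.2795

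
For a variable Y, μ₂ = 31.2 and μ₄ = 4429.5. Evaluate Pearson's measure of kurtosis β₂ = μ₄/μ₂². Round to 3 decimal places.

4.550

μ₂² = 31.2² = 973.44000
μ₄/μ₂² = 4429.5 / 973.44000 = 4.55036
β₂ ≈ 4.550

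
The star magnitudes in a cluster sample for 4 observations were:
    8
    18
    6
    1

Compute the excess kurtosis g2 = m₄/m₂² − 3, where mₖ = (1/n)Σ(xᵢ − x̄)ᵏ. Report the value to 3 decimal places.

-0.973

x̄ = 8.2500
Σ(xᵢ − x̄)² = 152.7500 ⇒ m₂ = 38.18750
Σ(xᵢ − x̄)⁴ = 11825.3281 ⇒ m₄ = 2956.33203
m₂² = 1458.28516
g2 = m₄/m₂² − 3 = 2.02727 − 3 ≈ -0.973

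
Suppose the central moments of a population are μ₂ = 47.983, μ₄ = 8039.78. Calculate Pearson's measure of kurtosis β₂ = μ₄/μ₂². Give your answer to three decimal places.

μ₂² = 47.983² = 2302.36829
μ₄/μ₂² = 8039.78 / 2302.36829 = 3.49196
β₂ ≈ 3.492

3.492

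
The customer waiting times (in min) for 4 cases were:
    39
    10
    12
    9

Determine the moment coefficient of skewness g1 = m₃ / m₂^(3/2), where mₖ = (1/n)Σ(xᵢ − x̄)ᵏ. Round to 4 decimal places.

x̄ = (39 + 10 + 12 + 9) / 4 = 17.5000
deviations (xᵢ − x̄): 21.5000, -7.5000, -5.5000, -8.5000
Σ(xᵢ − x̄)² = 621.0000 ⇒ m₂ = 621.0000/4 = 155.25000
Σ(xᵢ − x̄)³ = 8736.0000 ⇒ m₃ = 8736.0000/4 = 2184.00000
m₂^(3/2) = 155.25000^(1.5) = 1934.40503
g1 = m₃ / m₂^(3/2) = 2184.00000 / 1934.40503 ≈ 1.1290

1.1290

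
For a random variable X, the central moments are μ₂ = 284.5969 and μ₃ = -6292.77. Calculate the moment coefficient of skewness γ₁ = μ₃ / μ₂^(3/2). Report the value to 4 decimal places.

σ = √μ₂ = √284.5969 = 16.87000
σ³ = μ₂^(3/2) = 4801.14970
γ₁ = μ₃/σ³ = -6292.77 / 4801.14970 ≈ -1.3107

-1.3107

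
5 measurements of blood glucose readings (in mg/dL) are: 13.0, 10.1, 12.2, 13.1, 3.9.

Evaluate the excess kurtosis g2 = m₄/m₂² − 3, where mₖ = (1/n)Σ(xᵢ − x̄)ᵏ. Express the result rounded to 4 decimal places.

x̄ = 10.4600
Σ(xᵢ − x̄)² = 59.6120 ⇒ m₂ = 11.92240
Σ(xᵢ − x̄)⁴ = 1951.2724 ⇒ m₄ = 390.25447
m₂² = 142.14362
g2 = m₄/m₂² − 3 = 2.74549 − 3 ≈ -0.2545

-0.2545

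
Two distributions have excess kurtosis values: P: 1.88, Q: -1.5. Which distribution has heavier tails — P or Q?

Higher excess kurtosis ⇒ heavier tails relative to the normal distribution.
1.88 vs -1.5: the larger is 1.88, so P has heavier tails. (P is leptokurtic — heavier-than-normal tails; the other is platykurtic.)

P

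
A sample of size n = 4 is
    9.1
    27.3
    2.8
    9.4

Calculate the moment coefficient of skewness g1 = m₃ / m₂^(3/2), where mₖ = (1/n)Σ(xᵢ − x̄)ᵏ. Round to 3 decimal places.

x̄ = (9.1 + 27.3 + 2.8 + 9.4) / 4 = 12.1500
deviations (xᵢ − x̄): -3.0500, 15.1500, -9.3500, -2.7500
Σ(xᵢ − x̄)² = 333.8100 ⇒ m₂ = 333.8100/4 = 83.45250
Σ(xᵢ − x̄)³ = 2610.6960 ⇒ m₃ = 2610.6960/4 = 652.67400
m₂^(3/2) = 83.45250^(1.5) = 762.35811
g1 = m₃ / m₂^(3/2) = 652.67400 / 762.35811 ≈ 0.856

0.856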